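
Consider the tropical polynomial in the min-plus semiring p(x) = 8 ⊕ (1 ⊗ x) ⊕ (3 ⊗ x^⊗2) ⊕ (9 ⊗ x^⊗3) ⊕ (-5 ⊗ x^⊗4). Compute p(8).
p(8) = 8

A tropical monomial a ⊗ x^⊗i evaluates to a + i · x. Evaluating each term at x = 8:
  Term 0 contributes 8 + 0 · 8 = 8
  Term 1 contributes 1 + 1 · 8 = 9
  Term 2 contributes 3 + 2 · 8 = 19
  Term 3 contributes 9 + 3 · 8 = 33
  Term 4 contributes -5 + 4 · 8 = 27
p(8) = ⊕ of these = min[8, 9, 19, 33, 27] = 8.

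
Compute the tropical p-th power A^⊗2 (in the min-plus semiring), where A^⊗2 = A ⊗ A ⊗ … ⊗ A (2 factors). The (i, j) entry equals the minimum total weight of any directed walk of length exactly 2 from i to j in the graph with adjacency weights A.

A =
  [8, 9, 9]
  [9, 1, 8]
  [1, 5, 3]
A^⊗2 =
  [10, 10, 12]
  [9, 2, 9]
  [4, 6, 6]

Each entry (A^⊗2)_ij equals the minimum over all length-2 walks i = v_0 → v_1 → … → v_2 = j of Σ_t A[v_t][v_{t+1}]. For example, for (i, j) = (0, 2) we minimise over 3 possible intermediate vertex sequences; the minimum is 12, attained along the walk 0 → 2 → 2.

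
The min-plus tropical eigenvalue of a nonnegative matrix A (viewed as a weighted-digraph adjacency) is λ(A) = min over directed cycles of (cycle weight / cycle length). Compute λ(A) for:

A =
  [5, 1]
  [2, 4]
λ(A) = 3/2

Enumerate directed cycles and compute their means (weight / length). Sample:
  cycle 0 → 0: weight = 5, length = 1, mean = 5/1 ≈ 5.000
  cycle 1 → 1: weight = 4, length = 1, mean = 4/1 ≈ 4.000
  cycle 0 → 1 → 0: weight = 3, length = 2, mean = 3/2 ≈ 1.500
  cycle 1 → 0 → 1: weight = 3, length = 2, mean = 3/2 ≈ 1.500
Minimum mean = 1.500, attained e.g. along the cycle 0 → 1 → 0 with weight 3 and length 2. So λ(A) = 3/2 = 3/2.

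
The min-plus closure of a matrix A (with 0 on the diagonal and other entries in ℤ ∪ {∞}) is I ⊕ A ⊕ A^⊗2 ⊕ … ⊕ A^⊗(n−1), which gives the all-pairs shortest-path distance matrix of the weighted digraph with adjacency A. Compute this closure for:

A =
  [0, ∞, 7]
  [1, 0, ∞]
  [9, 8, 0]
Closure =
  [0, 15, 7]
  [1, 0, 8]
  [9, 8, 0]

This is the Floyd-Warshall all-pairs shortest-path computation. For each intermediate vertex k = 0, 1, …, 2, update dist[i][j] ← min(dist[i][j], dist[i][k] + dist[k][j]). The final matrix gives, for each (i, j), the minimum total weight of any directed path from i to j (possibly empty when i = j).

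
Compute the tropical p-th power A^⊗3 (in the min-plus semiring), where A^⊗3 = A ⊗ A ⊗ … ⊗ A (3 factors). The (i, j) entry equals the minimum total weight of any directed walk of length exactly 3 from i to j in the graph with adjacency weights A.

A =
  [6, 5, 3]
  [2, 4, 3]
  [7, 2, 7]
A^⊗3 =
  [7, 9, 8]
  [7, 7, 8]
  [8, 7, 7]

Each entry (A^⊗3)_ij equals the minimum over all length-3 walks i = v_0 → v_1 → … → v_3 = j of Σ_t A[v_t][v_{t+1}]. For example, for (i, j) = (0, 2) we minimise over 9 possible intermediate vertex sequences; the minimum is 8, attained along the walk 0 → 2 → 1 → 2.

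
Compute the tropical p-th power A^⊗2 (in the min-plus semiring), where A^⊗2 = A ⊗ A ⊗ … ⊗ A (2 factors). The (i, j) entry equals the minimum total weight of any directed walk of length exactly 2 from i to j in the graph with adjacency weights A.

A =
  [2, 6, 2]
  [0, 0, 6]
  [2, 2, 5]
A^⊗2 =
  [4, 4, 4]
  [0, 0, 2]
  [2, 2, 4]

Each entry (A^⊗2)_ij equals the minimum over all length-2 walks i = v_0 → v_1 → … → v_2 = j of Σ_t A[v_t][v_{t+1}]. For example, for (i, j) = (0, 2) we minimise over 3 possible intermediate vertex sequences; the minimum is 4, attained along the walk 0 → 0 → 2.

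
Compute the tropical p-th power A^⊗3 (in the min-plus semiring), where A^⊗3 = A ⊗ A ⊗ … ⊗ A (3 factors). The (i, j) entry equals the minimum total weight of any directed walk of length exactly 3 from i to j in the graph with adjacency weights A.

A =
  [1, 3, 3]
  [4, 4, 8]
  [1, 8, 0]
A^⊗3 =
  [3, 5, 3]
  [6, 8, 7]
  [1, 4, 0]

Each entry (A^⊗3)_ij equals the minimum over all length-3 walks i = v_0 → v_1 → … → v_3 = j of Σ_t A[v_t][v_{t+1}]. For example, for (i, j) = (0, 2) we minimise over 9 possible intermediate vertex sequences; the minimum is 3, attained along the walk 0 → 2 → 2 → 2.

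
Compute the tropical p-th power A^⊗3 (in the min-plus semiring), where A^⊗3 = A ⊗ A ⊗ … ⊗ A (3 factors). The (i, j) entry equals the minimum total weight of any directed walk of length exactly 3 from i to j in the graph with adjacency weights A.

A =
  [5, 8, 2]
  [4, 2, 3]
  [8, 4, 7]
A^⊗3 =
  [10, 8, 9]
  [8, 6, 7]
  [10, 8, 9]

Each entry (A^⊗3)_ij equals the minimum over all length-3 walks i = v_0 → v_1 → … → v_3 = j of Σ_t A[v_t][v_{t+1}]. For example, for (i, j) = (0, 2) we minimise over 9 possible intermediate vertex sequences; the minimum is 9, attained along the walk 0 → 2 → 1 → 2.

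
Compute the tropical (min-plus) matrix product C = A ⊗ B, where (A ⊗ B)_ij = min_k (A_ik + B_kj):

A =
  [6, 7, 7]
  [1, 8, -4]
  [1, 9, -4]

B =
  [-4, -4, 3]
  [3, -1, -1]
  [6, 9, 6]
A ⊗ B =
  [2, 2, 6]
  [-3, -3, 2]
  [-3, -3, 2]

Apply the min-plus product entry-by-entry:
  C[0][0] = min over k of (A[0][0] + B[0][0] = 6 + -4 = 2, A[0][1] + B[1][0] = 7 + 3 = 10, A[0][2] + B[2][0] = 7 + 6 = 13) = 2 (attained at k = 0)
  C[0][1] = min over k of (A[0][0] + B[0][1] = 6 + -4 = 2, A[0][1] + B[1][1] = 7 + -1 = 6, A[0][2] + B[2][1] = 7 + 9 = 16) = 2 (attained at k = 0)
  C[0][2] = min over k of (A[0][0] + B[0][2] = 6 + 3 = 9, A[0][1] + B[1][2] = 7 + -1 = 6, A[0][2] + B[2][2] = 7 + 6 = 13) = 6 (attained at k = 1)
  C[1][0] = min over k of (A[1][0] + B[0][0] = 1 + -4 = -3, A[1][1] + B[1][0] = 8 + 3 = 11, A[1][2] + B[2][0] = -4 + 6 = 2) = -3 (attained at k = 0)
  C[1][1] = min over k of (A[1][0] + B[0][1] = 1 + -4 = -3, A[1][1] + B[1][1] = 8 + -1 = 7, A[1][2] + B[2][1] = -4 + 9 = 5) = -3 (attained at k = 0)
  C[1][2] = min over k of (A[1][0] + B[0][2] = 1 + 3 = 4, A[1][1] + B[1][2] = 8 + -1 = 7, A[1][2] + B[2][2] = -4 + 6 = 2) = 2 (attained at k = 2)
  C[2][0] = min over k of (A[2][0] + B[0][0] = 1 + -4 = -3, A[2][1] + B[1][0] = 9 + 3 = 12, A[2][2] + B[2][0] = -4 + 6 = 2) = -3 (attained at k = 0)
  C[2][1] = min over k of (A[2][0] + B[0][1] = 1 + -4 = -3, A[2][1] + B[1][1] = 9 + -1 = 8, A[2][2] + B[2][1] = -4 + 9 = 5) = -3 (attained at k = 0)
  C[2][2] = min over k of (A[2][0] + B[0][2] = 1 + 3 = 4, A[2][1] + B[1][2] = 9 + -1 = 8, A[2][2] + B[2][2] = -4 + 6 = 2) = 2 (attained at k = 2)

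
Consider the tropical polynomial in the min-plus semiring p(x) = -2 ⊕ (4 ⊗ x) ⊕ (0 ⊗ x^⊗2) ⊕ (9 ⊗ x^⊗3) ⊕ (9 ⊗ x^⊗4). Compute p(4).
p(4) = -2

A tropical monomial a ⊗ x^⊗i evaluates to a + i · x. Evaluating each term at x = 4:
  Term 0 contributes -2 + 0 · 4 = -2
  Term 1 contributes 4 + 1 · 4 = 8
  Term 2 contributes 0 + 2 · 4 = 8
  Term 3 contributes 9 + 3 · 4 = 21
  Term 4 contributes 9 + 4 · 4 = 25
p(4) = ⊕ of these = min[-2, 8, 8, 21, 25] = -2.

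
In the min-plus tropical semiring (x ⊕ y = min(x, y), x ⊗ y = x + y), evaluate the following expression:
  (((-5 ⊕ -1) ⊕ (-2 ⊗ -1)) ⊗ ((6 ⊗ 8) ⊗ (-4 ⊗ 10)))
(((-5 ⊕ -1) ⊕ (-2 ⊗ -1)) ⊗ ((6 ⊗ 8) ⊗ (-4 ⊗ 10))) = 15

Expand innermost to outermost. Recall ⊕ takes the minimum of its arguments and ⊗ takes their sum. Working out the expression (((-5 ⊕ -1) ⊕ (-2 ⊗ -1)) ⊗ ((6 ⊗ 8) ⊗ (-4 ⊗ 10))) gives 15.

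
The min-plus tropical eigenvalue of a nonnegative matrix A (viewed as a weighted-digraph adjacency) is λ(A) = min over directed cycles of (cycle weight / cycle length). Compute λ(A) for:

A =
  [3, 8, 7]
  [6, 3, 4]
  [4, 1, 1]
λ(A) = 1

Enumerate directed cycles and compute their means (weight / length). Sample:
  cycle 0 → 0: weight = 3, length = 1, mean = 3/1 ≈ 3.000
  cycle 1 → 1: weight = 3, length = 1, mean = 3/1 ≈ 3.000
  cycle 2 → 2: weight = 1, length = 1, mean = 1/1 ≈ 1.000
  cycle 0 → 1 → 0: weight = 14, length = 2, mean = 14/2 ≈ 7.000
  cycle 0 → 2 → 0: weight = 11, length = 2, mean = 11/2 ≈ 5.500
  cycle 1 → 0 → 1: weight = 14, length = 2, mean = 14/2 ≈ 7.000
Minimum mean = 1.000, attained e.g. along the cycle 2 → 2 with weight 1 and length 1. So λ(A) = 1/1 = 1.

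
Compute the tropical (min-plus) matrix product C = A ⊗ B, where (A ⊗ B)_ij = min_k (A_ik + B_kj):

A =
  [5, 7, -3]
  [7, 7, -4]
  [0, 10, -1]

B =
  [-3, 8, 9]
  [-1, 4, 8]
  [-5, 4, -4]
A ⊗ B =
  [-8, 1, -7]
  [-9, 0, -8]
  [-6, 3, -5]

Apply the min-plus product entry-by-entry:
  C[0][0] = min over k of (A[0][0] + B[0][0] = 5 + -3 = 2, A[0][1] + B[1][0] = 7 + -1 = 6, A[0][2] + B[2][0] = -3 + -5 = -8) = -8 (attained at k = 2)
  C[0][1] = min over k of (A[0][0] + B[0][1] = 5 + 8 = 13, A[0][1] + B[1][1] = 7 + 4 = 11, A[0][2] + B[2][1] = -3 + 4 = 1) = 1 (attained at k = 2)
  C[0][2] = min over k of (A[0][0] + B[0][2] = 5 + 9 = 14, A[0][1] + B[1][2] = 7 + 8 = 15, A[0][2] + B[2][2] = -3 + -4 = -7) = -7 (attained at k = 2)
  C[1][0] = min over k of (A[1][0] + B[0][0] = 7 + -3 = 4, A[1][1] + B[1][0] = 7 + -1 = 6, A[1][2] + B[2][0] = -4 + -5 = -9) = -9 (attained at k = 2)
  C[1][1] = min over k of (A[1][0] + B[0][1] = 7 + 8 = 15, A[1][1] + B[1][1] = 7 + 4 = 11, A[1][2] + B[2][1] = -4 + 4 = 0) = 0 (attained at k = 2)
  C[1][2] = min over k of (A[1][0] + B[0][2] = 7 + 9 = 16, A[1][1] + B[1][2] = 7 + 8 = 15, A[1][2] + B[2][2] = -4 + -4 = -8) = -8 (attained at k = 2)
  C[2][0] = min over k of (A[2][0] + B[0][0] = 0 + -3 = -3, A[2][1] + B[1][0] = 10 + -1 = 9, A[2][2] + B[2][0] = -1 + -5 = -6) = -6 (attained at k = 2)
  C[2][1] = min over k of (A[2][0] + B[0][1] = 0 + 8 = 8, A[2][1] + B[1][1] = 10 + 4 = 14, A[2][2] + B[2][1] = -1 + 4 = 3) = 3 (attained at k = 2)
  C[2][2] = min over k of (A[2][0] + B[0][2] = 0 + 9 = 9, A[2][1] + B[1][2] = 10 + 8 = 18, A[2][2] + B[2][2] = -1 + -4 = -5) = -5 (attained at k = 2)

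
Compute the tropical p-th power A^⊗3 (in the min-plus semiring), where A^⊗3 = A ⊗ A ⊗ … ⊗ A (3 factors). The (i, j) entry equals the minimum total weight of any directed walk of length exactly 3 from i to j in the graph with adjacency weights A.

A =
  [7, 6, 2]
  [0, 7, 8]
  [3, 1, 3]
A^⊗3 =
  [3, 6, 7]
  [5, 3, 5]
  [4, 6, 3]

Each entry (A^⊗3)_ij equals the minimum over all length-3 walks i = v_0 → v_1 → … → v_3 = j of Σ_t A[v_t][v_{t+1}]. For example, for (i, j) = (0, 2) we minimise over 9 possible intermediate vertex sequences; the minimum is 7, attained along the walk 0 → 2 → 0 → 2.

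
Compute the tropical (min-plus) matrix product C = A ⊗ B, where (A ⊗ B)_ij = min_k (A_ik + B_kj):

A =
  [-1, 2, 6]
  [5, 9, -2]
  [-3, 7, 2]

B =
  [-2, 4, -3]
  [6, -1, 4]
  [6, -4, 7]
A ⊗ B =
  [-3, 1, -4]
  [3, -6, 2]
  [-5, -2, -6]

Apply the min-plus product entry-by-entry:
  C[0][0] = min over k of (A[0][0] + B[0][0] = -1 + -2 = -3, A[0][1] + B[1][0] = 2 + 6 = 8, A[0][2] + B[2][0] = 6 + 6 = 12) = -3 (attained at k = 0)
  C[0][1] = min over k of (A[0][0] + B[0][1] = -1 + 4 = 3, A[0][1] + B[1][1] = 2 + -1 = 1, A[0][2] + B[2][1] = 6 + -4 = 2) = 1 (attained at k = 1)
  C[0][2] = min over k of (A[0][0] + B[0][2] = -1 + -3 = -4, A[0][1] + B[1][2] = 2 + 4 = 6, A[0][2] + B[2][2] = 6 + 7 = 13) = -4 (attained at k = 0)
  C[1][0] = min over k of (A[1][0] + B[0][0] = 5 + -2 = 3, A[1][1] + B[1][0] = 9 + 6 = 15, A[1][2] + B[2][0] = -2 + 6 = 4) = 3 (attained at k = 0)
  C[1][1] = min over k of (A[1][0] + B[0][1] = 5 + 4 = 9, A[1][1] + B[1][1] = 9 + -1 = 8, A[1][2] + B[2][1] = -2 + -4 = -6) = -6 (attained at k = 2)
  C[1][2] = min over k of (A[1][0] + B[0][2] = 5 + -3 = 2, A[1][1] + B[1][2] = 9 + 4 = 13, A[1][2] + B[2][2] = -2 + 7 = 5) = 2 (attained at k = 0)
  C[2][0] = min over k of (A[2][0] + B[0][0] = -3 + -2 = -5, A[2][1] + B[1][0] = 7 + 6 = 13, A[2][2] + B[2][0] = 2 + 6 = 8) = -5 (attained at k = 0)
  C[2][1] = min over k of (A[2][0] + B[0][1] = -3 + 4 = 1, A[2][1] + B[1][1] = 7 + -1 = 6, A[2][2] + B[2][1] = 2 + -4 = -2) = -2 (attained at k = 2)
  C[2][2] = min over k of (A[2][0] + B[0][2] = -3 + -3 = -6, A[2][1] + B[1][2] = 7 + 4 = 11, A[2][2] + B[2][2] = 2 + 7 = 9) = -6 (attained at k = 0)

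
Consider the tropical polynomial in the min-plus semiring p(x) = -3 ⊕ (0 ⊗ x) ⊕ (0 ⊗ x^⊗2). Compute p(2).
p(2) = -3

A tropical monomial a ⊗ x^⊗i evaluates to a + i · x. Evaluating each term at x = 2:
  Term 0 contributes -3 + 0 · 2 = -3
  Term 1 contributes 0 + 1 · 2 = 2
  Term 2 contributes 0 + 2 · 2 = 4
p(2) = ⊕ of these = min[-3, 2, 4] = -3.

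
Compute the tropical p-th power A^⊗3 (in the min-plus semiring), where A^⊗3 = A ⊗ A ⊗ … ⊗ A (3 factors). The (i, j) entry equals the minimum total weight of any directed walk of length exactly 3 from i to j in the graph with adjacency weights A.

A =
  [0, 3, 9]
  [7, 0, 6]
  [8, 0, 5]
A^⊗3 =
  [0, 3, 9]
  [7, 0, 6]
  [7, 0, 6]

Each entry (A^⊗3)_ij equals the minimum over all length-3 walks i = v_0 → v_1 → … → v_3 = j of Σ_t A[v_t][v_{t+1}]. For example, for (i, j) = (0, 2) we minimise over 9 possible intermediate vertex sequences; the minimum is 9, attained along the walk 0 → 0 → 0 → 2.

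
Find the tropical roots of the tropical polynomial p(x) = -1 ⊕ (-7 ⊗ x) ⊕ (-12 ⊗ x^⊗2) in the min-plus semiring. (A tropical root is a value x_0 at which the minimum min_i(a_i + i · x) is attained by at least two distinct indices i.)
Roots: {5, 6}

Each tropical root is a break point of the lower envelope of the lines y = a_i + i · x (there are 3 lines, with slopes 0, 1, ..., 2). Only the lines that attain the minimum somewhere contribute to roots; other lines are dominated. Here the surviving (envelope) indices are i = 2, i = 1, i = 0.
Intersections between consecutive envelope lines give the roots: for adjacent envelope indices i < j the intersection is x = (a_i − a_j) / (j − i). Reading off the sorted break points: {5, 6}.
Verification: at each break x_0, at least two indices attain the minimum of min_i(a_i + i · x_0).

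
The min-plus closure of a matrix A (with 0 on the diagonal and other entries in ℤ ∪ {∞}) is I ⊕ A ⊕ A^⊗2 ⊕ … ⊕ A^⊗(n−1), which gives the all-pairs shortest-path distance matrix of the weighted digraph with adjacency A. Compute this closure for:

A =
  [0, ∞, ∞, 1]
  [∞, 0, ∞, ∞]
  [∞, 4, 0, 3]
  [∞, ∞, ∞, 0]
Closure =
  [0, ∞, ∞, 1]
  [∞, 0, ∞, ∞]
  [∞, 4, 0, 3]
  [∞, ∞, ∞, 0]

This is the Floyd-Warshall all-pairs shortest-path computation. For each intermediate vertex k = 0, 1, …, 3, update dist[i][j] ← min(dist[i][j], dist[i][k] + dist[k][j]). The final matrix gives, for each (i, j), the minimum total weight of any directed path from i to j (possibly empty when i = j).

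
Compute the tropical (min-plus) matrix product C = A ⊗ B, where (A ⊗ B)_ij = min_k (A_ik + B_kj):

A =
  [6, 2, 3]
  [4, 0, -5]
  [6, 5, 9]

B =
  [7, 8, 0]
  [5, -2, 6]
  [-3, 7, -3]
A ⊗ B =
  [0, 0, 0]
  [-8, -2, -8]
  [6, 3, 6]

Apply the min-plus product entry-by-entry:
  C[0][0] = min over k of (A[0][0] + B[0][0] = 6 + 7 = 13, A[0][1] + B[1][0] = 2 + 5 = 7, A[0][2] + B[2][0] = 3 + -3 = 0) = 0 (attained at k = 2)
  C[0][1] = min over k of (A[0][0] + B[0][1] = 6 + 8 = 14, A[0][1] + B[1][1] = 2 + -2 = 0, A[0][2] + B[2][1] = 3 + 7 = 10) = 0 (attained at k = 1)
  C[0][2] = min over k of (A[0][0] + B[0][2] = 6 + 0 = 6, A[0][1] + B[1][2] = 2 + 6 = 8, A[0][2] + B[2][2] = 3 + -3 = 0) = 0 (attained at k = 2)
  C[1][0] = min over k of (A[1][0] + B[0][0] = 4 + 7 = 11, A[1][1] + B[1][0] = 0 + 5 = 5, A[1][2] + B[2][0] = -5 + -3 = -8) = -8 (attained at k = 2)
  C[1][1] = min over k of (A[1][0] + B[0][1] = 4 + 8 = 12, A[1][1] + B[1][1] = 0 + -2 = -2, A[1][2] + B[2][1] = -5 + 7 = 2) = -2 (attained at k = 1)
  C[1][2] = min over k of (A[1][0] + B[0][2] = 4 + 0 = 4, A[1][1] + B[1][2] = 0 + 6 = 6, A[1][2] + B[2][2] = -5 + -3 = -8) = -8 (attained at k = 2)
  C[2][0] = min over k of (A[2][0] + B[0][0] = 6 + 7 = 13, A[2][1] + B[1][0] = 5 + 5 = 10, A[2][2] + B[2][0] = 9 + -3 = 6) = 6 (attained at k = 2)
  C[2][1] = min over k of (A[2][0] + B[0][1] = 6 + 8 = 14, A[2][1] + B[1][1] = 5 + -2 = 3, A[2][2] + B[2][1] = 9 + 7 = 16) = 3 (attained at k = 1)
  C[2][2] = min over k of (A[2][0] + B[0][2] = 6 + 0 = 6, A[2][1] + B[1][2] = 5 + 6 = 11, A[2][2] + B[2][2] = 9 + -3 = 6) = 6 (attained at k = 0)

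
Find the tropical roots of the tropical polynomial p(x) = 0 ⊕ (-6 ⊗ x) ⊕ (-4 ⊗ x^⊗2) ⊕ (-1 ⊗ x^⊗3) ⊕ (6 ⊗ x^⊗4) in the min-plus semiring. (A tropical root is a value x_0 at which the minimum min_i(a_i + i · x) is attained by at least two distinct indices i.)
Roots: {-7, -3, -2, 6}

Each tropical root is a break point of the lower envelope of the lines y = a_i + i · x (there are 5 lines, with slopes 0, 1, ..., 4). Only the lines that attain the minimum somewhere contribute to roots; other lines are dominated. Here the surviving (envelope) indices are i = 4, i = 3, i = 2, i = 1, i = 0.
Intersections between consecutive envelope lines give the roots: for adjacent envelope indices i < j the intersection is x = (a_i − a_j) / (j − i). Reading off the sorted break points: {-7, -3, -2, 6}.
Verification: at each break x_0, at least two indices attain the minimum of min_i(a_i + i · x_0).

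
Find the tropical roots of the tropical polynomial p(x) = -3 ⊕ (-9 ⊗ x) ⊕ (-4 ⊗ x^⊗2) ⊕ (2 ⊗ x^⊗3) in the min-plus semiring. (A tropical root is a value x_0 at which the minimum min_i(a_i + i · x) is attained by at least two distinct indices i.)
Roots: {-6, -5, 6}

Each tropical root is a break point of the lower envelope of the lines y = a_i + i · x (there are 4 lines, with slopes 0, 1, ..., 3). Only the lines that attain the minimum somewhere contribute to roots; other lines are dominated. Here the surviving (envelope) indices are i = 3, i = 2, i = 1, i = 0.
Intersections between consecutive envelope lines give the roots: for adjacent envelope indices i < j the intersection is x = (a_i − a_j) / (j − i). Reading off the sorted break points: {-6, -5, 6}.
Verification: at each break x_0, at least two indices attain the minimum of min_i(a_i + i · x_0).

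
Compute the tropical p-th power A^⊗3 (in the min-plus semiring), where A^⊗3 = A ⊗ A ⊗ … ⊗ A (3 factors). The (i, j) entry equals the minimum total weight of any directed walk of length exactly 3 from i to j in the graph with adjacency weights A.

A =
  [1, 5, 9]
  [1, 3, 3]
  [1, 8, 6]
A^⊗3 =
  [3, 7, 9]
  [3, 7, 9]
  [3, 7, 9]

Each entry (A^⊗3)_ij equals the minimum over all length-3 walks i = v_0 → v_1 → … → v_3 = j of Σ_t A[v_t][v_{t+1}]. For example, for (i, j) = (0, 2) we minimise over 9 possible intermediate vertex sequences; the minimum is 9, attained along the walk 0 → 0 → 1 → 2.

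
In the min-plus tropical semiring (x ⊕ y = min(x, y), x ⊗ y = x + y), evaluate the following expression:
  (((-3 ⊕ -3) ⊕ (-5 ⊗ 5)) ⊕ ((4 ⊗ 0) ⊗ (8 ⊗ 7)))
(((-3 ⊕ -3) ⊕ (-5 ⊗ 5)) ⊕ ((4 ⊗ 0) ⊗ (8 ⊗ 7))) = -3

Expand innermost to outermost. Recall ⊕ takes the minimum of its arguments and ⊗ takes their sum. Working out the expression (((-3 ⊕ -3) ⊕ (-5 ⊗ 5)) ⊕ ((4 ⊗ 0) ⊗ (8 ⊗ 7))) gives -3.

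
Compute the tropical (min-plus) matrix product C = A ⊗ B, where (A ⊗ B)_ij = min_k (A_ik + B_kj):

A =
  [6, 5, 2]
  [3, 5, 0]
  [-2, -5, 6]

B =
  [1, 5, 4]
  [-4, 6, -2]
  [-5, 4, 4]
A ⊗ B =
  [-3, 6, 3]
  [-5, 4, 3]
  [-9, 1, -7]

Apply the min-plus product entry-by-entry:
  C[0][0] = min over k of (A[0][0] + B[0][0] = 6 + 1 = 7, A[0][1] + B[1][0] = 5 + -4 = 1, A[0][2] + B[2][0] = 2 + -5 = -3) = -3 (attained at k = 2)
  C[0][1] = min over k of (A[0][0] + B[0][1] = 6 + 5 = 11, A[0][1] + B[1][1] = 5 + 6 = 11, A[0][2] + B[2][1] = 2 + 4 = 6) = 6 (attained at k = 2)
  C[0][2] = min over k of (A[0][0] + B[0][2] = 6 + 4 = 10, A[0][1] + B[1][2] = 5 + -2 = 3, A[0][2] + B[2][2] = 2 + 4 = 6) = 3 (attained at k = 1)
  C[1][0] = min over k of (A[1][0] + B[0][0] = 3 + 1 = 4, A[1][1] + B[1][0] = 5 + -4 = 1, A[1][2] + B[2][0] = 0 + -5 = -5) = -5 (attained at k = 2)
  C[1][1] = min over k of (A[1][0] + B[0][1] = 3 + 5 = 8, A[1][1] + B[1][1] = 5 + 6 = 11, A[1][2] + B[2][1] = 0 + 4 = 4) = 4 (attained at k = 2)
  C[1][2] = min over k of (A[1][0] + B[0][2] = 3 + 4 = 7, A[1][1] + B[1][2] = 5 + -2 = 3, A[1][2] + B[2][2] = 0 + 4 = 4) = 3 (attained at k = 1)
  C[2][0] = min over k of (A[2][0] + B[0][0] = -2 + 1 = -1, A[2][1] + B[1][0] = -5 + -4 = -9, A[2][2] + B[2][0] = 6 + -5 = 1) = -9 (attained at k = 1)
  C[2][1] = min over k of (A[2][0] + B[0][1] = -2 + 5 = 3, A[2][1] + B[1][1] = -5 + 6 = 1, A[2][2] + B[2][1] = 6 + 4 = 10) = 1 (attained at k = 1)
  C[2][2] = min over k of (A[2][0] + B[0][2] = -2 + 4 = 2, A[2][1] + B[1][2] = -5 + -2 = -7, A[2][2] + B[2][2] = 6 + 4 = 10) = -7 (attained at k = 1)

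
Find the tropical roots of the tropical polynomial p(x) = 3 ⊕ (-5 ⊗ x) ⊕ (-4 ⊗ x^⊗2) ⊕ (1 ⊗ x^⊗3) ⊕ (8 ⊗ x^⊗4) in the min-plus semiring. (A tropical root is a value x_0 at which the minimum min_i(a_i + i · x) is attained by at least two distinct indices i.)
Roots: {-7, -5, -1, 8}

Each tropical root is a break point of the lower envelope of the lines y = a_i + i · x (there are 5 lines, with slopes 0, 1, ..., 4). Only the lines that attain the minimum somewhere contribute to roots; other lines are dominated. Here the surviving (envelope) indices are i = 4, i = 3, i = 2, i = 1, i = 0.
Intersections between consecutive envelope lines give the roots: for adjacent envelope indices i < j the intersection is x = (a_i − a_j) / (j − i). Reading off the sorted break points: {-7, -5, -1, 8}.
Verification: at each break x_0, at least two indices attain the minimum of min_i(a_i + i · x_0).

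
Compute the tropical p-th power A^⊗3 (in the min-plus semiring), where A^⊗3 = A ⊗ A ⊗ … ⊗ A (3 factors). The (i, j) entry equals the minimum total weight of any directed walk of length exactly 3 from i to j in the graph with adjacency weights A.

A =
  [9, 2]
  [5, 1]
A^⊗3 =
  [8, 4]
  [7, 3]

Each entry (A^⊗3)_ij equals the minimum over all length-3 walks i = v_0 → v_1 → … → v_3 = j of Σ_t A[v_t][v_{t+1}]. For example, for (i, j) = (0, 1) we minimise over 4 possible intermediate vertex sequences; the minimum is 4, attained along the walk 0 → 1 → 1 → 1.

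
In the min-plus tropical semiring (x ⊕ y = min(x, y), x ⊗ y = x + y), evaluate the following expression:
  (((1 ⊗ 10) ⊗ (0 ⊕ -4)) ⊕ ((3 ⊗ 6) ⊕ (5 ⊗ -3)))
(((1 ⊗ 10) ⊗ (0 ⊕ -4)) ⊕ ((3 ⊗ 6) ⊕ (5 ⊗ -3))) = 2

Expand innermost to outermost. Recall ⊕ takes the minimum of its arguments and ⊗ takes their sum. Working out the expression (((1 ⊗ 10) ⊗ (0 ⊕ -4)) ⊕ ((3 ⊗ 6) ⊕ (5 ⊗ -3))) gives 2.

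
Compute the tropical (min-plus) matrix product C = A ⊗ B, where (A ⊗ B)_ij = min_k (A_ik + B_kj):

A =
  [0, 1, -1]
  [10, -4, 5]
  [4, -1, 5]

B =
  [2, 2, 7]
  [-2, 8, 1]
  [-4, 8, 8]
A ⊗ B =
  [-5, 2, 2]
  [-6, 4, -3]
  [-3, 6, 0]

Apply the min-plus product entry-by-entry:
  C[0][0] = min over k of (A[0][0] + B[0][0] = 0 + 2 = 2, A[0][1] + B[1][0] = 1 + -2 = -1, A[0][2] + B[2][0] = -1 + -4 = -5) = -5 (attained at k = 2)
  C[0][1] = min over k of (A[0][0] + B[0][1] = 0 + 2 = 2, A[0][1] + B[1][1] = 1 + 8 = 9, A[0][2] + B[2][1] = -1 + 8 = 7) = 2 (attained at k = 0)
  C[0][2] = min over k of (A[0][0] + B[0][2] = 0 + 7 = 7, A[0][1] + B[1][2] = 1 + 1 = 2, A[0][2] + B[2][2] = -1 + 8 = 7) = 2 (attained at k = 1)
  C[1][0] = min over k of (A[1][0] + B[0][0] = 10 + 2 = 12, A[1][1] + B[1][0] = -4 + -2 = -6, A[1][2] + B[2][0] = 5 + -4 = 1) = -6 (attained at k = 1)
  C[1][1] = min over k of (A[1][0] + B[0][1] = 10 + 2 = 12, A[1][1] + B[1][1] = -4 + 8 = 4, A[1][2] + B[2][1] = 5 + 8 = 13) = 4 (attained at k = 1)
  C[1][2] = min over k of (A[1][0] + B[0][2] = 10 + 7 = 17, A[1][1] + B[1][2] = -4 + 1 = -3, A[1][2] + B[2][2] = 5 + 8 = 13) = -3 (attained at k = 1)
  C[2][0] = min over k of (A[2][0] + B[0][0] = 4 + 2 = 6, A[2][1] + B[1][0] = -1 + -2 = -3, A[2][2] + B[2][0] = 5 + -4 = 1) = -3 (attained at k = 1)
  C[2][1] = min over k of (A[2][0] + B[0][1] = 4 + 2 = 6, A[2][1] + B[1][1] = -1 + 8 = 7, A[2][2] + B[2][1] = 5 + 8 = 13) = 6 (attained at k = 0)
  C[2][2] = min over k of (A[2][0] + B[0][2] = 4 + 7 = 11, A[2][1] + B[1][2] = -1 + 1 = 0, A[2][2] + B[2][2] = 5 + 8 = 13) = 0 (attained at k = 1)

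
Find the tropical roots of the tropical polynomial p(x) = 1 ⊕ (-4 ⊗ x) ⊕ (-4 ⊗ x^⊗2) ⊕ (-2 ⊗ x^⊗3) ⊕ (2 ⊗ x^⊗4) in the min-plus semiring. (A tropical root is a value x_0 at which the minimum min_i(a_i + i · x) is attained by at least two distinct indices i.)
Roots: {-4, -2, 0, 5}

Each tropical root is a break point of the lower envelope of the lines y = a_i + i · x (there are 5 lines, with slopes 0, 1, ..., 4). Only the lines that attain the minimum somewhere contribute to roots; other lines are dominated. Here the surviving (envelope) indices are i = 4, i = 3, i = 2, i = 1, i = 0.
Intersections between consecutive envelope lines give the roots: for adjacent envelope indices i < j the intersection is x = (a_i − a_j) / (j − i). Reading off the sorted break points: {-4, -2, 0, 5}.
Verification: at each break x_0, at least two indices attain the minimum of min_i(a_i + i · x_0).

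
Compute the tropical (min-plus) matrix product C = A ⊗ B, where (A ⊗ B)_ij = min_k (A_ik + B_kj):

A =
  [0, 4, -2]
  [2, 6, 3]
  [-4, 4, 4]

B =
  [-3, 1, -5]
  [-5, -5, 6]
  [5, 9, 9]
A ⊗ B =
  [-3, -1, -5]
  [-1, 1, -3]
  [-7, -3, -9]

Apply the min-plus product entry-by-entry:
  C[0][0] = min over k of (A[0][0] + B[0][0] = 0 + -3 = -3, A[0][1] + B[1][0] = 4 + -5 = -1, A[0][2] + B[2][0] = -2 + 5 = 3) = -3 (attained at k = 0)
  C[0][1] = min over k of (A[0][0] + B[0][1] = 0 + 1 = 1, A[0][1] + B[1][1] = 4 + -5 = -1, A[0][2] + B[2][1] = -2 + 9 = 7) = -1 (attained at k = 1)
  C[0][2] = min over k of (A[0][0] + B[0][2] = 0 + -5 = -5, A[0][1] + B[1][2] = 4 + 6 = 10, A[0][2] + B[2][2] = -2 + 9 = 7) = -5 (attained at k = 0)
  C[1][0] = min over k of (A[1][0] + B[0][0] = 2 + -3 = -1, A[1][1] + B[1][0] = 6 + -5 = 1, A[1][2] + B[2][0] = 3 + 5 = 8) = -1 (attained at k = 0)
  C[1][1] = min over k of (A[1][0] + B[0][1] = 2 + 1 = 3, A[1][1] + B[1][1] = 6 + -5 = 1, A[1][2] + B[2][1] = 3 + 9 = 12) = 1 (attained at k = 1)
  C[1][2] = min over k of (A[1][0] + B[0][2] = 2 + -5 = -3, A[1][1] + B[1][2] = 6 + 6 = 12, A[1][2] + B[2][2] = 3 + 9 = 12) = -3 (attained at k = 0)
  C[2][0] = min over k of (A[2][0] + B[0][0] = -4 + -3 = -7, A[2][1] + B[1][0] = 4 + -5 = -1, A[2][2] + B[2][0] = 4 + 5 = 9) = -7 (attained at k = 0)
  C[2][1] = min over k of (A[2][0] + B[0][1] = -4 + 1 = -3, A[2][1] + B[1][1] = 4 + -5 = -1, A[2][2] + B[2][1] = 4 + 9 = 13) = -3 (attained at k = 0)
  C[2][2] = min over k of (A[2][0] + B[0][2] = -4 + -5 = -9, A[2][1] + B[1][2] = 4 + 6 = 10, A[2][2] + B[2][2] = 4 + 9 = 13) = -9 (attained at k = 0)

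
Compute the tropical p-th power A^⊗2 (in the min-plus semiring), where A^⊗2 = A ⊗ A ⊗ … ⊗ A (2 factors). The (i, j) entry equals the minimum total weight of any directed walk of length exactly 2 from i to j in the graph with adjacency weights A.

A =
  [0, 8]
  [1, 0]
A^⊗2 =
  [0, 8]
  [1, 0]

Each entry (A^⊗2)_ij equals the minimum over all length-2 walks i = v_0 → v_1 → … → v_2 = j of Σ_t A[v_t][v_{t+1}]. For example, for (i, j) = (0, 1) we minimise over 2 possible intermediate vertex sequences; the minimum is 8, attained along the walk 0 → 0 → 1.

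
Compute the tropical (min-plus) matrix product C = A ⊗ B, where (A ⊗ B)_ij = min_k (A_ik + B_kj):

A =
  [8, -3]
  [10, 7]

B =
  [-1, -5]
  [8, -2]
A ⊗ B =
  [5, -5]
  [9, 5]

Apply the min-plus product entry-by-entry:
  C[0][0] = min over k of (A[0][0] + B[0][0] = 8 + -1 = 7, A[0][1] + B[1][0] = -3 + 8 = 5) = 5 (attained at k = 1)
  C[0][1] = min over k of (A[0][0] + B[0][1] = 8 + -5 = 3, A[0][1] + B[1][1] = -3 + -2 = -5) = -5 (attained at k = 1)
  C[1][0] = min over k of (A[1][0] + B[0][0] = 10 + -1 = 9, A[1][1] + B[1][0] = 7 + 8 = 15) = 9 (attained at k = 0)
  C[1][1] = min over k of (A[1][0] + B[0][1] = 10 + -5 = 5, A[1][1] + B[1][1] = 7 + -2 = 5) = 5 (attained at k = 0)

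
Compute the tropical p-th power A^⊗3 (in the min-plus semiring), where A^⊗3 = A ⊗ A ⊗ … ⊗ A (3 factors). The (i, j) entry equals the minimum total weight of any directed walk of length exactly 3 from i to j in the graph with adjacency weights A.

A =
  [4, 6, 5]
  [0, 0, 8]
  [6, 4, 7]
A^⊗3 =
  [6, 6, 11]
  [0, 0, 5]
  [4, 4, 9]

Each entry (A^⊗3)_ij equals the minimum over all length-3 walks i = v_0 → v_1 → … → v_3 = j of Σ_t A[v_t][v_{t+1}]. For example, for (i, j) = (0, 2) we minimise over 9 possible intermediate vertex sequences; the minimum is 11, attained along the walk 0 → 1 → 0 → 2.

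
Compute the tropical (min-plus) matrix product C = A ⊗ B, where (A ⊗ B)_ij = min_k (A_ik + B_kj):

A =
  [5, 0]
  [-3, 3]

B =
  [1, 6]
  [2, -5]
A ⊗ B =
  [2, -5]
  [-2, -2]

Apply the min-plus product entry-by-entry:
  C[0][0] = min over k of (A[0][0] + B[0][0] = 5 + 1 = 6, A[0][1] + B[1][0] = 0 + 2 = 2) = 2 (attained at k = 1)
  C[0][1] = min over k of (A[0][0] + B[0][1] = 5 + 6 = 11, A[0][1] + B[1][1] = 0 + -5 = -5) = -5 (attained at k = 1)
  C[1][0] = min over k of (A[1][0] + B[0][0] = -3 + 1 = -2, A[1][1] + B[1][0] = 3 + 2 = 5) = -2 (attained at k = 0)
  C[1][1] = min over k of (A[1][0] + B[0][1] = -3 + 6 = 3, A[1][1] + B[1][1] = 3 + -5 = -2) = -2 (attained at k = 1)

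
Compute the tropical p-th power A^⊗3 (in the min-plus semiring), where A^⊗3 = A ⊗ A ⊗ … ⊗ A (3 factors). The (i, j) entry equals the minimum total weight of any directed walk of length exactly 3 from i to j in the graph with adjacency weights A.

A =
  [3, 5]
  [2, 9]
A^⊗3 =
  [9, 11]
  [8, 10]

Each entry (A^⊗3)_ij equals the minimum over all length-3 walks i = v_0 → v_1 → … → v_3 = j of Σ_t A[v_t][v_{t+1}]. For example, for (i, j) = (0, 1) we minimise over 4 possible intermediate vertex sequences; the minimum is 11, attained along the walk 0 → 0 → 0 → 1.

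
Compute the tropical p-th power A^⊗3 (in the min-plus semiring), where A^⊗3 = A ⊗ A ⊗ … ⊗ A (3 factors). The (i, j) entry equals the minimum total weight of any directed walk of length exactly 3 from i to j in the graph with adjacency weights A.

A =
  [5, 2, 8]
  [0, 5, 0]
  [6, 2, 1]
A^⊗3 =
  [7, 4, 3]
  [2, 3, 2]
  [3, 4, 3]

Each entry (A^⊗3)_ij equals the minimum over all length-3 walks i = v_0 → v_1 → … → v_3 = j of Σ_t A[v_t][v_{t+1}]. For example, for (i, j) = (0, 2) we minimise over 9 possible intermediate vertex sequences; the minimum is 3, attained along the walk 0 → 1 → 2 → 2.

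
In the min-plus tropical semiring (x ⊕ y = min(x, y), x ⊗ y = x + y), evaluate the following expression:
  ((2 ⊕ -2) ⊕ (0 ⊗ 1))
((2 ⊕ -2) ⊕ (0 ⊗ 1)) = -2

Expand innermost to outermost. Recall ⊕ takes the minimum of its arguments and ⊗ takes their sum. Working out the expression ((2 ⊕ -2) ⊕ (0 ⊗ 1)) gives -2.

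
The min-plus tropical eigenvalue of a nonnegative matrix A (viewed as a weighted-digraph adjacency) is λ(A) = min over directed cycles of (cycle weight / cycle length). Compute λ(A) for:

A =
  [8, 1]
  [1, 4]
λ(A) = 1

Enumerate directed cycles and compute their means (weight / length). Sample:
  cycle 0 → 0: weight = 8, length = 1, mean = 8/1 ≈ 8.000
  cycle 1 → 1: weight = 4, length = 1, mean = 4/1 ≈ 4.000
  cycle 0 → 1 → 0: weight = 2, length = 2, mean = 2/2 ≈ 1.000
  cycle 1 → 0 → 1: weight = 2, length = 2, mean = 2/2 ≈ 1.000
Minimum mean = 1.000, attained e.g. along the cycle 0 → 1 → 0 with weight 2 and length 2. So λ(A) = 2/2 = 1.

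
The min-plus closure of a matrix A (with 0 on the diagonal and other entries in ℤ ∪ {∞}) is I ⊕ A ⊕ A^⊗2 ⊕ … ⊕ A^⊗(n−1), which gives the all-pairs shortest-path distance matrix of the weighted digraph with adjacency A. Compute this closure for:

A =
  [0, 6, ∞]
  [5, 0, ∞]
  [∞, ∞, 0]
Closure =
  [0, 6, ∞]
  [5, 0, ∞]
  [∞, ∞, 0]

This is the Floyd-Warshall all-pairs shortest-path computation. For each intermediate vertex k = 0, 1, …, 2, update dist[i][j] ← min(dist[i][j], dist[i][k] + dist[k][j]). The final matrix gives, for each (i, j), the minimum total weight of any directed path from i to j (possibly empty when i = j).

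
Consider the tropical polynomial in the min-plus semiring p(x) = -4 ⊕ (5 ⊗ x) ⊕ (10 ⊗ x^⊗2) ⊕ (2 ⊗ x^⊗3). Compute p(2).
p(2) = -4

A tropical monomial a ⊗ x^⊗i evaluates to a + i · x. Evaluating each term at x = 2:
  Term 0 contributes -4 + 0 · 2 = -4
  Term 1 contributes 5 + 1 · 2 = 7
  Term 2 contributes 10 + 2 · 2 = 14
  Term 3 contributes 2 + 3 · 2 = 8
p(2) = ⊕ of these = min[-4, 7, 14, 8] = -4.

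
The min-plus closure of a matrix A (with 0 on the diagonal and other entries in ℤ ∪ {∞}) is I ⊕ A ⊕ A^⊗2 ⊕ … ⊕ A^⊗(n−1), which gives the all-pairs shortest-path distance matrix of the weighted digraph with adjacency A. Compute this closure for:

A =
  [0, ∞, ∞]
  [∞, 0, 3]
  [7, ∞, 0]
Closure =
  [0, ∞, ∞]
  [10, 0, 3]
  [7, ∞, 0]

This is the Floyd-Warshall all-pairs shortest-path computation. For each intermediate vertex k = 0, 1, …, 2, update dist[i][j] ← min(dist[i][j], dist[i][k] + dist[k][j]). The final matrix gives, for each (i, j), the minimum total weight of any directed path from i to j (possibly empty when i = j).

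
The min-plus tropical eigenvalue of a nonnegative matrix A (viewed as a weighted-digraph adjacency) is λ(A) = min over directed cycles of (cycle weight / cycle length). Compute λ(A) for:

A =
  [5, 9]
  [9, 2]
λ(A) = 2

Enumerate directed cycles and compute their means (weight / length). Sample:
  cycle 0 → 0: weight = 5, length = 1, mean = 5/1 ≈ 5.000
  cycle 1 → 1: weight = 2, length = 1, mean = 2/1 ≈ 2.000
  cycle 0 → 1 → 0: weight = 18, length = 2, mean = 18/2 ≈ 9.000
  cycle 1 → 0 → 1: weight = 18, length = 2, mean = 18/2 ≈ 9.000
Minimum mean = 2.000, attained e.g. along the cycle 1 → 1 with weight 2 and length 1. So λ(A) = 2/1 = 2.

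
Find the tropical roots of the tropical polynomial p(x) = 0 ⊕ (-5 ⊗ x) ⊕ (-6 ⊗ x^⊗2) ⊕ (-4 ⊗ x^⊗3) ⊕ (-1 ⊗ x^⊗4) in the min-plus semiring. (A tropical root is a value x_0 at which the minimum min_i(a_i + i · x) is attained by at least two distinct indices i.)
Roots: {-3, -2, 1, 5}

Each tropical root is a break point of the lower envelope of the lines y = a_i + i · x (there are 5 lines, with slopes 0, 1, ..., 4). Only the lines that attain the minimum somewhere contribute to roots; other lines are dominated. Here the surviving (envelope) indices are i = 4, i = 3, i = 2, i = 1, i = 0.
Intersections between consecutive envelope lines give the roots: for adjacent envelope indices i < j the intersection is x = (a_i − a_j) / (j − i). Reading off the sorted break points: {-3, -2, 1, 5}.
Verification: at each break x_0, at least two indices attain the minimum of min_i(a_i + i · x_0).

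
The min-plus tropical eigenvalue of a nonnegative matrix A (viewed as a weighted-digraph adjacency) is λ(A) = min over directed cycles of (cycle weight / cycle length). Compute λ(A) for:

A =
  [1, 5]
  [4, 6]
λ(A) = 1

Enumerate directed cycles and compute their means (weight / length). Sample:
  cycle 0 → 0: weight = 1, length = 1, mean = 1/1 ≈ 1.000
  cycle 1 → 1: weight = 6, length = 1, mean = 6/1 ≈ 6.000
  cycle 0 → 1 → 0: weight = 9, length = 2, mean = 9/2 ≈ 4.500
  cycle 1 → 0 → 1: weight = 9, length = 2, mean = 9/2 ≈ 4.500
Minimum mean = 1.000, attained e.g. along the cycle 0 → 0 with weight 1 and length 1. So λ(A) = 1/1 = 1.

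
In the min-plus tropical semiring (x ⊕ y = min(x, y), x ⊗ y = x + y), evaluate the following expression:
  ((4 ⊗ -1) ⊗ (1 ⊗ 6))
((4 ⊗ -1) ⊗ (1 ⊗ 6)) = 10

Expand innermost to outermost. Recall ⊕ takes the minimum of its arguments and ⊗ takes their sum. Working out the expression ((4 ⊗ -1) ⊗ (1 ⊗ 6)) gives 10.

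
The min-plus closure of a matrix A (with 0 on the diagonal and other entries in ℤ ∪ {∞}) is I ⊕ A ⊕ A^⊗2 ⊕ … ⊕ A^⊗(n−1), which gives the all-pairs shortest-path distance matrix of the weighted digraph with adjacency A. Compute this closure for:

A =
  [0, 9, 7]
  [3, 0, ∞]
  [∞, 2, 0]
Closure =
  [0, 9, 7]
  [3, 0, 10]
  [5, 2, 0]

This is the Floyd-Warshall all-pairs shortest-path computation. For each intermediate vertex k = 0, 1, …, 2, update dist[i][j] ← min(dist[i][j], dist[i][k] + dist[k][j]). The final matrix gives, for each (i, j), the minimum total weight of any directed path from i to j (possibly empty when i = j).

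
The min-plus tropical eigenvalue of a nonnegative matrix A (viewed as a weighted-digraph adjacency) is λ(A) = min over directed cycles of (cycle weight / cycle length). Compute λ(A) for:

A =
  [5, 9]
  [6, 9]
λ(A) = 5

Enumerate directed cycles and compute their means (weight / length). Sample:
  cycle 0 → 0: weight = 5, length = 1, mean = 5/1 ≈ 5.000
  cycle 1 → 1: weight = 9, length = 1, mean = 9/1 ≈ 9.000
  cycle 0 → 1 → 0: weight = 15, length = 2, mean = 15/2 ≈ 7.500
  cycle 1 → 0 → 1: weight = 15, length = 2, mean = 15/2 ≈ 7.500
Minimum mean = 5.000, attained e.g. along the cycle 0 → 0 with weight 5 and length 1. So λ(A) = 5/1 = 5.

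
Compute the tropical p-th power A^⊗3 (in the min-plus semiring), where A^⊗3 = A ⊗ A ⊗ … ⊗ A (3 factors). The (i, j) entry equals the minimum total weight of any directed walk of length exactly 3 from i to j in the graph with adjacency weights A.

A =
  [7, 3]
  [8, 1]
A^⊗3 =
  [12, 5]
  [10, 3]

Each entry (A^⊗3)_ij equals the minimum over all length-3 walks i = v_0 → v_1 → … → v_3 = j of Σ_t A[v_t][v_{t+1}]. For example, for (i, j) = (0, 1) we minimise over 4 possible intermediate vertex sequences; the minimum is 5, attained along the walk 0 → 1 → 1 → 1.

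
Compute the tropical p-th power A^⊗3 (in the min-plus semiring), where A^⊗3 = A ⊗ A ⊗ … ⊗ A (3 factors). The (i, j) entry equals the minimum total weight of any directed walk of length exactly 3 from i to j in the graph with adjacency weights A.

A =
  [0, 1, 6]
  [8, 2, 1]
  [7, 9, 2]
A^⊗3 =
  [0, 1, 2]
  [8, 6, 5]
  [7, 8, 6]

Each entry (A^⊗3)_ij equals the minimum over all length-3 walks i = v_0 → v_1 → … → v_3 = j of Σ_t A[v_t][v_{t+1}]. For example, for (i, j) = (0, 2) we minimise over 9 possible intermediate vertex sequences; the minimum is 2, attained along the walk 0 → 0 → 1 → 2.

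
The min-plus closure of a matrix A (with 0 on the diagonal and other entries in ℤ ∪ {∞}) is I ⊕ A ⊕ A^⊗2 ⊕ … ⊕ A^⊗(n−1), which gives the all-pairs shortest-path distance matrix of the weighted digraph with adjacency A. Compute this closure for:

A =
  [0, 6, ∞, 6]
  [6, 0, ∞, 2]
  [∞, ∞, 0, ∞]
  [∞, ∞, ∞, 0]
Closure =
  [0, 6, ∞, 6]
  [6, 0, ∞, 2]
  [∞, ∞, 0, ∞]
  [∞, ∞, ∞, 0]

This is the Floyd-Warshall all-pairs shortest-path computation. For each intermediate vertex k = 0, 1, …, 3, update dist[i][j] ← min(dist[i][j], dist[i][k] + dist[k][j]). The final matrix gives, for each (i, j), the minimum total weight of any directed path from i to j (possibly empty when i = j).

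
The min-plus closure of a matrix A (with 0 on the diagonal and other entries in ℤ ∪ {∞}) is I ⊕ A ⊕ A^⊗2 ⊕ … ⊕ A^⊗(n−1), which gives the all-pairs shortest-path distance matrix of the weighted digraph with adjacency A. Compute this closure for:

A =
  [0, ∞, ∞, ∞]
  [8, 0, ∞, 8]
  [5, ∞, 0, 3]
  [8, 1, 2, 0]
Closure =
  [0, ∞, ∞, ∞]
  [8, 0, 10, 8]
  [5, 4, 0, 3]
  [7, 1, 2, 0]

This is the Floyd-Warshall all-pairs shortest-path computation. For each intermediate vertex k = 0, 1, …, 3, update dist[i][j] ← min(dist[i][j], dist[i][k] + dist[k][j]). The final matrix gives, for each (i, j), the minimum total weight of any directed path from i to j (possibly empty when i = j).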